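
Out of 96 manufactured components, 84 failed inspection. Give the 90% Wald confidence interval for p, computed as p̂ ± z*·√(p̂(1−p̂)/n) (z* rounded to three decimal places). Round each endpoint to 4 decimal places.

Sample proportion p̂ = 84/96 = 0.87500.
SE = √(p̂(1−p̂)/n) = √(0.109375/96) = 0.033754.
The 90% critical value is z* = 1.645.
Margin of error: 1.645 × 0.033754 = 0.05553.
Interval: 0.87500 ± 0.05553 → (0.8195, 0.9305).

(0.8195, 0.9305)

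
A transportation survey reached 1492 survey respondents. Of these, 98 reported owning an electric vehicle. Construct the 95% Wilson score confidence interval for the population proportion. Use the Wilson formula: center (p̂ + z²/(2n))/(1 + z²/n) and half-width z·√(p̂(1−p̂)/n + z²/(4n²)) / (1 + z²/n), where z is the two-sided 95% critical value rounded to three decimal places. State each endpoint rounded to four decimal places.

Here p̂ = 98/1492 = 0.06568 and z = 1.960 (z² = 3.841600).
1 + z²/n = 1.002575.
Center = (0.06568 + 0.001287)/1.002575 = 0.06680.
Radicand: p̂(1−p̂)/n + z²/(4n²) = 0.000041132 + 0.000000431 = 0.000041563.
Half-width = 1.960·√0.000041563/1.002575 = 0.01260.
CI: 0.06680 ± 0.01260 = (0.0542, 0.0794).

(0.0542, 0.0794)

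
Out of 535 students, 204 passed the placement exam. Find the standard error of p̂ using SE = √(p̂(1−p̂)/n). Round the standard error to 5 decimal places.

SE = 0.02100

The sample proportion is 204/535 = 0.38131.
p̂(1−p̂) = 0.235913.
Dividing by n and taking the root: √0.000440959 = 0.02100.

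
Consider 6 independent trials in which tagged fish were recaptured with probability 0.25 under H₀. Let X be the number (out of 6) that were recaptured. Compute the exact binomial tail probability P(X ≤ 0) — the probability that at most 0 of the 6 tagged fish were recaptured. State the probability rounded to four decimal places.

P = 0.1780

X ~ Binomial(n=6, p=0.25).
P(X ≤ 0) = C(6,0)·0.25^0·0.75^6.
= 0.177979 = 0.1780.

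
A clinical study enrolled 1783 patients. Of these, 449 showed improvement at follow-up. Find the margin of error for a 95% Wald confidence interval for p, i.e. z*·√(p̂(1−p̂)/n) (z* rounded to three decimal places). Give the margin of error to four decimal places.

Sample proportion p̂ = 449/1783 = 0.25182.
SE = √(p̂(1−p̂)/n) = √(0.188408/1783) = 0.010280.
z* = 1.960 at the 95% level.
So ME = 0.0201.

ME = 0.0201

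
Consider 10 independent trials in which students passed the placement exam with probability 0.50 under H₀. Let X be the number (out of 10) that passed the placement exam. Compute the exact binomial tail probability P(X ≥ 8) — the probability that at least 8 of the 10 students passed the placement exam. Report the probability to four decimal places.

X ~ Binomial(n=10, p=0.50).
P(X ≥ 8) = C(10,8)·0.50^8·0.50^2 + C(10,9)·0.50^9·0.50^1 + C(10,10)·0.50^10·0.50^0.
= 0.043945 + 0.009766 + 0.000977 = 0.0547.

P = 0.0547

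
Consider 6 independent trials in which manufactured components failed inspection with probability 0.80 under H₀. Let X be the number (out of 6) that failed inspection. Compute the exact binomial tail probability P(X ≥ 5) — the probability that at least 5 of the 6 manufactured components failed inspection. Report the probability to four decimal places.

P = 0.6554

X ~ Binomial(n=6, p=0.80).
P(X ≥ 5) = C(6,5)·0.80^5·0.20^1 + C(6,6)·0.80^6·0.20^0.
= 0.393216 + 0.262144 = 0.6554.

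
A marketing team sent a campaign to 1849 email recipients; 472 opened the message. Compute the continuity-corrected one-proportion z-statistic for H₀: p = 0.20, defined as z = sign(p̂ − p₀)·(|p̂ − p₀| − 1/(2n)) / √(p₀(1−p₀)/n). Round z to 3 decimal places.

z = 5.913

The sample proportion is 472/1849 = 0.25527. p̂ − p₀ = 0.055273.
Continuity correction 1/(2n) = 1/3698 = 0.000270.
Corrected numerator: |0.055273| − 0.000270 = 0.055003.
SE₀ = √(0.20·0.80/1849) = 0.009302.
z = +0.055003/0.009302 = 5.913.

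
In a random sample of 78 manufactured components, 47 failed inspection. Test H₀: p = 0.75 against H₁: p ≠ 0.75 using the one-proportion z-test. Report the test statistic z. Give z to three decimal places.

z = -3.007

Sample proportion p̂ = 47/78 = 0.60256.
SE₀ = √(0.75·0.25/78) = 0.049029.
Test statistic: z = -0.14744/0.049029 = -3.007.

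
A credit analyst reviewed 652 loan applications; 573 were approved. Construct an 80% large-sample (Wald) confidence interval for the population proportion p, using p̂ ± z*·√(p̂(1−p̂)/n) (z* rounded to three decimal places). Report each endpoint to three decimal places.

(0.862, 0.895)

Sample proportion p̂ = 573/652 = 0.87883.
SE(p̂) = √(0.87883·0.12117/652) = 0.012780.
z* = 1.282 at the 80% level.
Margin of error: 1.282 × 0.012780 = 0.01638.
So the interval runs from 0.862 to 0.895.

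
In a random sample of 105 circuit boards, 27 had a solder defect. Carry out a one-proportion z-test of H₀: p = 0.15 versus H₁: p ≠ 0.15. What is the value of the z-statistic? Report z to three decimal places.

Sample proportion p̂ = 27/105 = 0.25714.
Null standard error: √(0.15·0.85/105) = √0.001214286 = 0.034847.
z = (p̂ − p₀)/SE = (0.25714 − 0.15)/0.034847 = 3.075.

z = 3.075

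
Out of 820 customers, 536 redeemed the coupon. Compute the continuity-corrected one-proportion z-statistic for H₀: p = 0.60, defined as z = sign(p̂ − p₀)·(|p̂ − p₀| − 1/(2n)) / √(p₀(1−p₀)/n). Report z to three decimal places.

p̂ = 536/820 = 0.65366. p̂ − p₀ = 0.053659.
1/(2n) = 0.000610.
Corrected numerator: |0.053659| − 0.000610 = 0.053049.
SE₀ = √(0.60·0.40/820) = 0.017108.
z = +0.053049/0.017108 = 3.101.

z = 3.101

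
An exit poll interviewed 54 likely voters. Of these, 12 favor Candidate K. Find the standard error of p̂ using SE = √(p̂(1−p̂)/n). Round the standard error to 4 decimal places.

The sample proportion is 12/54 = 0.22222.
p̂(1−p̂) = 0.172838.
Dividing by n and taking the root: √0.003200704 = 0.0566.

SE = 0.0566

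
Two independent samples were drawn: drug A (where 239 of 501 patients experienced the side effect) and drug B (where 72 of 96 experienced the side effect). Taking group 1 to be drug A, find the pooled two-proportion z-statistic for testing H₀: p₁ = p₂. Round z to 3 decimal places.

z = -4.904

p̂₁ = 239/501 = 0.47705, p̂₂ = 72/96 = 0.75000.
Pooling: p̂ = 311/597 = 0.52094.
Pooled SE = √[0.2495616·0.01241267] ≈ 0.055657.
z = -0.27295/0.055657 = -4.904.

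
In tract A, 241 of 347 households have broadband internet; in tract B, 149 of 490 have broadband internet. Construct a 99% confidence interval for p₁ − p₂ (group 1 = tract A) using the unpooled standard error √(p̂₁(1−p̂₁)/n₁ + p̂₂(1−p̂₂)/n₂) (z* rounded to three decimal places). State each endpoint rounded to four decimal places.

p̂₁ = 241/347 = 0.69452, p̂₂ = 149/490 = 0.30408; p̂₁ − p̂₂ = 0.39044.
Unpooled SE = √(p̂₁(1−p̂₁)/n₁ + p̂₂(1−p̂₂)/n₂) = √(0.000611413 + 0.000431869) = 0.032300.
For 99% confidence, z* = 2.576. Margin of error = 0.08320.
Interval: 0.39044 ± 0.08320 → (0.3072, 0.4736).

(0.3072, 0.4736)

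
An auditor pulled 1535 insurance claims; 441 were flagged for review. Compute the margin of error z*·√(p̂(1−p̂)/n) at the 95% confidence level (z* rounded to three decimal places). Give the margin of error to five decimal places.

The sample proportion is 441/1535 = 0.28730.
Standard error of p̂: √(0.204757/1535) = √0.000133392 = 0.011550.
For 95% confidence, z* = 1.960.
ME = 1.960·0.011550 = 0.02264.

ME = 0.02264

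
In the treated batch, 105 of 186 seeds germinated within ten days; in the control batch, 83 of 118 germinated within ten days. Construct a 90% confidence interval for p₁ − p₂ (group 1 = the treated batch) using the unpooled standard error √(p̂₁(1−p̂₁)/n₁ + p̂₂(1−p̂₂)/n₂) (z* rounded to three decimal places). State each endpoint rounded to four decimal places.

p̂₁ = 105/186 = 0.56452, p̂₂ = 83/118 = 0.70339; p̂₁ − p̂₂ = -0.13887.
Unpooled SE = √(p̂₁(1−p̂₁)/n₁ + p̂₂(1−p̂₂)/n₂) = √(0.001321708 + 0.001768073) = 0.055586.
For 90% confidence, z* = 1.645. Margin = 1.645·0.055586 = 0.09144.
CI: -0.13887 ± 0.09144 = (-0.2303, -0.0474).

(-0.2303, -0.0474)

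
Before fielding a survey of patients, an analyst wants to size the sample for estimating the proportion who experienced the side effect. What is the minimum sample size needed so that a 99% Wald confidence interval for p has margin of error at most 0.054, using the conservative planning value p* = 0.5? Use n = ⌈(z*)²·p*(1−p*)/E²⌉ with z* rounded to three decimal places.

n = 569

The 99% critical value is z* = 2.576.
p*(1−p*) = 0.2500.
(z*)²·p*(1−p*)/E² = 6.635776·0.2500/0.002916 = 568.911.
Rounding up, n = 569.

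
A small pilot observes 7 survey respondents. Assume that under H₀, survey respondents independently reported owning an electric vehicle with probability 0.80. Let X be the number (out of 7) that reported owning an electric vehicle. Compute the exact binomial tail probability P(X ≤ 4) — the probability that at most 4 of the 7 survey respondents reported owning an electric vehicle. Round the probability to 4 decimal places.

P = 0.1480

X is binomial with n = 7 and p = 0.80.
P(X ≤ 4) = Σ_{j=0}^{4} C(7,j)·0.80^j·0.20^{7−j}.
= 0.000013 + 0.000358 + 0.004301 + 0.028672 + 0.114688 = 0.1480.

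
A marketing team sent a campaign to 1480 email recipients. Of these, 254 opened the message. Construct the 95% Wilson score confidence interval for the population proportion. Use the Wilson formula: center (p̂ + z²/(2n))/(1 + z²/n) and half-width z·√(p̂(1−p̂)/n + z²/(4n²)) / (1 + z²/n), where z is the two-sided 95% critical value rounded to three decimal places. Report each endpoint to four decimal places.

(0.1533, 0.1917)

Here p̂ = 254/1480 = 0.17162 and z = 1.960 (z² = 3.841600).
1 + z²/n = 1.002596.
Adjusted center: (0.17162 + z²/(2n))/1.002596 = 0.17247.
Radicand: p̂(1−p̂)/n + z²/(4n²) = 0.000096059 + 0.000000438 = 0.000096497.
Half-width = z·√(radicand)/denom = 1.960·0.009823/1.002596 = 0.01920.
CI: 0.17247 ± 0.01920 = (0.1533, 0.1917).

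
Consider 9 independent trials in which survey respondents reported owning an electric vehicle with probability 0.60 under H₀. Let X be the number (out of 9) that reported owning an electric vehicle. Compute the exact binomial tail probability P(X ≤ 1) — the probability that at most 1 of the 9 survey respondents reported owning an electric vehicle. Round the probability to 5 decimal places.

X is binomial with n = 9 and p = 0.60.
P(X ≤ 1) = C(9,0)·0.60^0·0.40^9 + C(9,1)·0.60^1·0.40^8.
= 0.000262 + 0.003539 = 0.00380.

P = 0.00380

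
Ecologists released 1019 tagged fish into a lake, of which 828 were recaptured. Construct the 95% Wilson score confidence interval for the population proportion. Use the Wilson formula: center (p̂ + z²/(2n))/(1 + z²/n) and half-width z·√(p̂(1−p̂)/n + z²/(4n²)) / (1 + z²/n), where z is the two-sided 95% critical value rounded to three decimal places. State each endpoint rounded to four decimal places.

(0.7874, 0.8353)

p̂ = 828/1019 = 0.81256; z = 1.960, so z² = 3.841600.
1 + z²/n = 1.003770.
Adjusted center: (0.81256 + z²/(2n))/1.003770 = 0.81139.
Radicand: p̂(1−p̂)/n + z²/(4n²) = 0.000149466 + 0.000000925 = 0.000150391.
Half-width = 1.960·√0.000150391/1.003770 = 0.02395.
CI: 0.81139 ± 0.02395 = (0.7874, 0.8353).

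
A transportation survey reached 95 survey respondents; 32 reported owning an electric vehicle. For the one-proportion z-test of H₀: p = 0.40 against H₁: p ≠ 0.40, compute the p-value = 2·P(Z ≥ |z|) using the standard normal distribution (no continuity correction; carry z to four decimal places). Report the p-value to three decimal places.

p-value = 0.209

With x = 32 successes in n = 95, p̂ = 0.33684.
Under H₀, SE = √(p₀(1−p₀)/n) = √(0.40·0.60/95) = √0.002526316 = 0.050262.
Test statistic (full precision, shown to 4 dp): z = (32/95 − 0.40)/SE₀ ≈ -1.2566.
p-value = 2·P(Z ≥ |z|) with z = -1.2566 → 0.209.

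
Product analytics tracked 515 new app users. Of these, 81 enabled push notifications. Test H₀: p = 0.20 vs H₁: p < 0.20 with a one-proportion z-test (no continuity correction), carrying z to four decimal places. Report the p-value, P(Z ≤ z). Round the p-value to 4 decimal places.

p̂ = 81/515 = 0.15728.
SE₀ = √(0.20·0.80/515) = 0.017626.
z = (p̂ − p₀)/SE = (81/515 − 0.20)/0.017626 ≈ -2.4236.
p-value = P(Z ≤ z) with z = -2.4236 → 0.0077.

p-value = 0.0077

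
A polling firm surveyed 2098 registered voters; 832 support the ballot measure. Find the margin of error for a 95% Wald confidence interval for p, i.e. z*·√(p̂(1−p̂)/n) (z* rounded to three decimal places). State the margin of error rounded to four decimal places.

The sample proportion is 832/2098 = 0.39657.
SE(p̂) = √(0.39657·0.60343/2098) = 0.010680.
For 95% confidence, z* = 1.960.
Margin of error = z*·SE = 1.960 × 0.010680 = 0.0209.

ME = 0.0209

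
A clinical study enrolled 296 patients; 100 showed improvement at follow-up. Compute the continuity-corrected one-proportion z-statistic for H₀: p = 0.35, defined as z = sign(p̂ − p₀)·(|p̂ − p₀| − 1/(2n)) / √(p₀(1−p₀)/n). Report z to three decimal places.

z = -0.378

p̂ = 100/296 = 0.33784. p̂ − p₀ = -0.012162.
Continuity correction 1/(2n) = 1/592 = 0.001689.
Corrected numerator: |-0.012162| − 0.001689 = 0.010473.
SE₀ = √(0.35·0.65/296) = 0.027723.
z = −0.010473/0.027723 = -0.378.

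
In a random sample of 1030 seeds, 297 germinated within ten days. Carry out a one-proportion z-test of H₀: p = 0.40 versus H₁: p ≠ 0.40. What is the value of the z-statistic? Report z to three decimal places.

The sample proportion is 297/1030 = 0.28835.
Null standard error: √(0.40·0.60/1030) = √0.000233010 = 0.015265.
Test statistic: z = -0.11165/0.015265 = -7.314.

z = -7.314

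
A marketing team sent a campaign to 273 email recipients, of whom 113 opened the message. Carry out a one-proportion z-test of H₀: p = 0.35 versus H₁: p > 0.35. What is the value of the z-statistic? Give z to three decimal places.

With x = 113 successes in n = 273, p̂ = 0.41392.
SE₀ = √(0.35·0.65/273) = 0.028868.
z = (p̂ − p₀)/SE = (0.41392 − 0.35)/0.028868 = 2.214.

z = 2.214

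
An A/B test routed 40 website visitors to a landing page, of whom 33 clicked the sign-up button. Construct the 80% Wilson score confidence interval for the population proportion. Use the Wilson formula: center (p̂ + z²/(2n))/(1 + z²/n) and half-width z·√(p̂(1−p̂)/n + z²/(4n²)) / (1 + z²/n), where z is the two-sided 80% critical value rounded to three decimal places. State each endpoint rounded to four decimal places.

Here p̂ = 33/40 = 0.82500 and z = 1.282 (z² = 1.643524).
1 + z²/n = 1.041088.
Center = (0.82500 + 0.020544)/1.041088 = 0.81217.
Radicand: p̂(1−p̂)/n + z²/(4n²) = 0.003609375 + 0.000256801 = 0.003866176.
Half-width = z·√(radicand)/denom = 1.282·0.062179/1.041088 = 0.07657.
So the interval runs from 0.7356 to 0.8887.

(0.7356, 0.8887)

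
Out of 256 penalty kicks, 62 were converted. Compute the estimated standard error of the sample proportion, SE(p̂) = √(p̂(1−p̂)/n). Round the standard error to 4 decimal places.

SE = 0.0268

The sample proportion is 62/256 = 0.24219.
p̂(1−p̂) = 0.24219·0.75781 = 0.183534.
SE = √(0.183534/256) = √0.000716930 = 0.0268.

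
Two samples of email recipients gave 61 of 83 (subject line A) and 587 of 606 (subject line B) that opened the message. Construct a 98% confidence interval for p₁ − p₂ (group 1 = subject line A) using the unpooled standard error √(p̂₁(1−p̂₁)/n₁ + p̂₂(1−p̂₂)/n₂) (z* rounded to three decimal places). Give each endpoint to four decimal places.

(-0.3476, -0.1198)

p̂₁ = 0.73494, p̂₂ = 0.96865, so the observed difference is -0.23371.
Unpooled SE = √(p̂₁(1−p̂₁)/n₁ + p̂₂(1−p̂₂)/n₂) = √(0.002347028 + 0.000050116) = 0.048961.
For 98% confidence, z* = 2.326. Margin of error = 0.11388.
So the interval runs from -0.3476 to -0.1198.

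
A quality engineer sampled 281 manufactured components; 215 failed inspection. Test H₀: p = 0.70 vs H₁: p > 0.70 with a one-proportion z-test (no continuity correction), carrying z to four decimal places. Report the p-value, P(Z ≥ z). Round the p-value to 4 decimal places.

p̂ = 215/281 = 0.76512.
Under H₀, SE = √(p₀(1−p₀)/n) = √(0.70·0.30/281) = √0.000747331 = 0.027337.
z = (p̂ − p₀)/SE = (215/281 − 0.70)/0.027337 ≈ 2.3823.
p-value = P(Z ≥ z) with z = 2.3823 → 0.0086.

p-value = 0.0086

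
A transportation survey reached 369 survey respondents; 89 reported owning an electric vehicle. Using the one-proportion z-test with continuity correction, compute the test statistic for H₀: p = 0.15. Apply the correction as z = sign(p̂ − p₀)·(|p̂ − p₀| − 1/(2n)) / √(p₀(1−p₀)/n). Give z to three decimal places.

z = 4.833

With x = 89 successes in n = 369, p̂ = 0.24119. p̂ − p₀ = 0.091192.
1/(2n) = 0.001355.
Corrected numerator: |0.091192| − 0.001355 = 0.089837.
Null standard error: √(0.15·0.85/369) = √0.000345528 = 0.018588.
z = +0.089837/0.018588 = 4.833.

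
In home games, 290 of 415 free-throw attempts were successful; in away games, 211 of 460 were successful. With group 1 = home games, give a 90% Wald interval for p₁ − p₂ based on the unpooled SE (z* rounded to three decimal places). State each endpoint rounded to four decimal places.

(0.1869, 0.2933)

p̂₁ = 0.69880, p̂₂ = 0.45870, so the observed difference is 0.24010.
SE = √(0.000507182 + 0.000539769) = √0.001046951 = 0.032357.
The 90% critical value is z* = 1.645. Margin of error = 0.05323.
So the interval runs from 0.1869 to 0.2933.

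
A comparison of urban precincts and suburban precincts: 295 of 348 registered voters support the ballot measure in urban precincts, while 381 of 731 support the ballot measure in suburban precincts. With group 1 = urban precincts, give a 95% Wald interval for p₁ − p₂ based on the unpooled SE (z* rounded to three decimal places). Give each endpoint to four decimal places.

p̂₁ = 0.84770, p̂₂ = 0.52120, so the observed difference is 0.32650.
Unpooled SE = √(p̂₁(1−p̂₁)/n₁ + p̂₂(1−p̂₂)/n₂) = √(0.000370988 + 0.000341382) = 0.026690.
z* = 1.960 at the 95% level. Margin of error = 0.05231.
So the interval runs from 0.2742 to 0.3788.

(0.2742, 0.3788)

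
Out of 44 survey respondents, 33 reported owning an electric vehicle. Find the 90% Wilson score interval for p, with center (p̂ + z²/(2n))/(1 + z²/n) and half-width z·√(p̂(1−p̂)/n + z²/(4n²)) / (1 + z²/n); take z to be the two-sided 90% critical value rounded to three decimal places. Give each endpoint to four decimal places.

(0.6303, 0.8407)

p̂ = 33/44 = 0.75000; z = 1.645, so z² = 2.706025.
1 + z²/n = 1.061501.
Center = (0.75000 + 0.030750)/1.061501 = 0.73552.
Radicand: p̂(1−p̂)/n + z²/(4n²) = 0.004261364 + 0.000349435 = 0.004610799.
Half-width = 1.645·√0.004610799/1.061501 = 0.10523.
CI: 0.73552 ± 0.10523 = (0.6303, 0.8407).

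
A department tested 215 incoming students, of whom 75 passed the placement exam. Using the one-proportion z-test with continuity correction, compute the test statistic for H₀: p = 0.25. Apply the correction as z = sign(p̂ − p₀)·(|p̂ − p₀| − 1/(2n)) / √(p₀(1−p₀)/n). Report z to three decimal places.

The sample proportion is 75/215 = 0.34884. p̂ − p₀ = 0.098837.
Continuity correction 1/(2n) = 1/430 = 0.002326.
Corrected numerator: |0.098837| − 0.002326 = 0.096511.
Under H₀, SE = √(p₀(1−p₀)/n) = √(0.25·0.75/215) = √0.000872093 = 0.029531.
z = (+)0.096511/0.029531 = 3.268.

z = 3.268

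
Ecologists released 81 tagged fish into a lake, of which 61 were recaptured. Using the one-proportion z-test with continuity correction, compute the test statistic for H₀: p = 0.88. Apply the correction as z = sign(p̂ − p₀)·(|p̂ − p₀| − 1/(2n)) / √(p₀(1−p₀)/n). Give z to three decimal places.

z = -3.344

Sample proportion p̂ = 61/81 = 0.75309. p̂ − p₀ = -0.126914.
Continuity correction 1/(2n) = 1/162 = 0.006173.
Corrected numerator: |-0.126914| − 0.006173 = 0.120741.
SE₀ = √(0.88·0.12/81) = 0.036107.
z = (−)0.120741/0.036107 = -3.344.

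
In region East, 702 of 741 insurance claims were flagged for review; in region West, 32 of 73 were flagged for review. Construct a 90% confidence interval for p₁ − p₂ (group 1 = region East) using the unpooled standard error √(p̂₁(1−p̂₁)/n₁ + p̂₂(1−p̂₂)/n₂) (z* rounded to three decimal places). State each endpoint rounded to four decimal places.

p̂₁ = 0.94737, p̂₂ = 0.43836, so the observed difference is 0.50901.
Unpooled SE = √(p̂₁(1−p̂₁)/n₁ + p̂₂(1−p̂₂)/n₂) = √(0.000067289 + 0.003372603) = 0.058651.
For 90% confidence, z* = 1.645. Margin of error = 0.09648.
CI: 0.50901 ± 0.09648 = (0.4125, 0.6055).

(0.4125, 0.6055)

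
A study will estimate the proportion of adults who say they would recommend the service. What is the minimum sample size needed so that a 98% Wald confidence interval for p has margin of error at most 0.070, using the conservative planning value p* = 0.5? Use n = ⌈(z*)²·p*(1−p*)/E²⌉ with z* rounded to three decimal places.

The 98% critical value is z* = 2.326.
p*(1−p*) = 0.50·0.50 = 0.2500.
(z*)²·p*(1−p*)/E² = 5.410276·0.2500/0.004900 = 276.034.
Rounding up, n = 277.

n = 277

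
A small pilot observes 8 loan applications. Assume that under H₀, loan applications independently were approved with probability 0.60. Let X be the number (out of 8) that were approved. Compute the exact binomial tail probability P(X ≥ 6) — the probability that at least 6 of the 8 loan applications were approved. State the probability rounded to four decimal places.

P = 0.3154

X ~ Binomial(n=8, p=0.60).
P(X ≥ 6) = C(8,6)·0.60^6·0.40^2 + C(8,7)·0.60^7·0.40^1 + C(8,8)·0.60^8·0.40^0.
= 0.209019 + 0.089580 + 0.016796 = 0.3154.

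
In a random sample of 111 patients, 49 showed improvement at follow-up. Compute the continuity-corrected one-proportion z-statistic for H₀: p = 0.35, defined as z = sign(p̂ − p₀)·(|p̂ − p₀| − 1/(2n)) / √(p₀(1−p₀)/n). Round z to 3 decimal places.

The sample proportion is 49/111 = 0.44144. p̂ − p₀ = 0.091441.
Continuity correction 1/(2n) = 1/222 = 0.004505.
Corrected numerator: |0.091441| − 0.004505 = 0.086936.
Under H₀, SE = √(p₀(1−p₀)/n) = √(0.35·0.65/111) = √0.002049550 = 0.045272.
z = +0.086936/0.045272 = 1.920.

z = 1.920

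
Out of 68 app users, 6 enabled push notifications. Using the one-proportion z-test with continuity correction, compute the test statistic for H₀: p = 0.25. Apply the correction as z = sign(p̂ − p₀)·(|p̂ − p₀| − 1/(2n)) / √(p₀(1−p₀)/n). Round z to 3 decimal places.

The sample proportion is 6/68 = 0.08824. p̂ − p₀ = -0.161765.
1/(2n) = 0.007353.
Corrected numerator: |-0.161765| − 0.007353 = 0.154412.
Under H₀, SE = √(p₀(1−p₀)/n) = √(0.25·0.75/68) = √0.002757353 = 0.052511.
z = −0.154412/0.052511 = -2.941.

z = -2.941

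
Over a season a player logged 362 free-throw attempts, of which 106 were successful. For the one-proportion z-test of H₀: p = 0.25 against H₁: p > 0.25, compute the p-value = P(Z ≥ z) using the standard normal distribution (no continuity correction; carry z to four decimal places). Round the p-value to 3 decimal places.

The sample proportion is 106/362 = 0.29282.
Under H₀, SE = √(p₀(1−p₀)/n) = √(0.25·0.75/362) = √0.000517956 = 0.022759.
z = (p̂ − p₀)/SE = (106/362 − 0.25)/0.022759 ≈ 1.8814.
p-value = P(Z ≥ z) with z = 1.8814 → 0.030.

p-value = 0.030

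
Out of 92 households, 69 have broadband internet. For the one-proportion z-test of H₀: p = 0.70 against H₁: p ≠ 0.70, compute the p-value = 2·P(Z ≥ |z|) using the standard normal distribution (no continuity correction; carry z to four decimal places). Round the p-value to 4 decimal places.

p-value = 0.2953

The sample proportion is 69/92 = 0.75000.
SE₀ = √(0.70·0.30/92) = 0.047777.
z = (p̂ − p₀)/SE = (69/92 − 0.70)/0.047777 ≈ 1.0465.
p-value = 2·P(Z ≥ |z|) with z = 1.0465 → 0.2953.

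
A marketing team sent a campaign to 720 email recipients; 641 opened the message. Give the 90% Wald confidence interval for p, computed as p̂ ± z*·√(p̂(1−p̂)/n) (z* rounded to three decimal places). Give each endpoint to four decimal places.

With x = 641 successes in n = 720, p̂ = 0.89028.
Standard error of p̂: √(0.097683/720) = √0.000135671 = 0.011648.
The 90% critical value is z* = 1.645.
Margin of error: 1.645 × 0.011648 = 0.01916.
Interval: 0.89028 ± 0.01916 → (0.8711, 0.9094).

(0.8711, 0.9094)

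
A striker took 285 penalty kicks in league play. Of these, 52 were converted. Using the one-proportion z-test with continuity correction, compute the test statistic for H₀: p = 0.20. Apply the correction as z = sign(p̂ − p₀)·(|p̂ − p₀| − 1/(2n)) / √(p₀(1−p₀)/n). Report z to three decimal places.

With x = 52 successes in n = 285, p̂ = 0.18246. p̂ − p₀ = -0.017544.
Continuity correction 1/(2n) = 1/570 = 0.001754.
Corrected numerator: |-0.017544| − 0.001754 = 0.015790.
Under H₀, SE = √(p₀(1−p₀)/n) = √(0.20·0.80/285) = √0.000561404 = 0.023694.
z = (−)0.015790/0.023694 = -0.666.

z = -0.666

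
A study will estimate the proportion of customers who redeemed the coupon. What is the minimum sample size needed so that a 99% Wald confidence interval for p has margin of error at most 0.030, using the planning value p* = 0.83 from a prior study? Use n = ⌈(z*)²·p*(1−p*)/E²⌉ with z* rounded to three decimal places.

The 99% critical value is z* = 2.576.
p*(1−p*) = 0.83·0.17 = 0.1411.
Required n before rounding: 6.635776 × 0.1411 / 0.030² = 1040.342.
Rounding up, n = 1041.

n = 1041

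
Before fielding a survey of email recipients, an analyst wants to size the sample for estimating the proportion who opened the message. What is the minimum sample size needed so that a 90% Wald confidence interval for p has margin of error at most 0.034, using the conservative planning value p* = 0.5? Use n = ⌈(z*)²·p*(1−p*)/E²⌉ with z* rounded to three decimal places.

The 90% critical value is z* = 1.645.
p*(1−p*) = 0.2500.
(z*)²·p*(1−p*)/E² = 2.706025·0.2500/0.001156 = 585.213.
Rounding up, n = 586.

n = 586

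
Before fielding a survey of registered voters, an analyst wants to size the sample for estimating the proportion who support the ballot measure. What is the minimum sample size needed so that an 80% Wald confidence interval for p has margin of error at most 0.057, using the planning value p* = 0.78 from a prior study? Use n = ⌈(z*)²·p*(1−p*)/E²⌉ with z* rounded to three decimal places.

The 80% critical value is z* = 1.282.
p*(1−p*) = 0.1716.
Required n before rounding: 1.643524 × 0.1716 / 0.057² = 86.805.
⌈86.805⌉ = 87.

n = 87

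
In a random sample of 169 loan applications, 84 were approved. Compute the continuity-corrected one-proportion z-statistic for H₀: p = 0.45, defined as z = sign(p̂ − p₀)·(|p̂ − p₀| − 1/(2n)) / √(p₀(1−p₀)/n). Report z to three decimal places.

z = 1.152

p̂ = 84/169 = 0.49704. p̂ − p₀ = 0.047041.
1/(2n) = 0.002959.
Corrected numerator: |0.047041| − 0.002959 = 0.044082.
Null standard error: √(0.45·0.55/169) = √0.001464497 = 0.038269.
z = (+)0.044082/0.038269 = 1.152.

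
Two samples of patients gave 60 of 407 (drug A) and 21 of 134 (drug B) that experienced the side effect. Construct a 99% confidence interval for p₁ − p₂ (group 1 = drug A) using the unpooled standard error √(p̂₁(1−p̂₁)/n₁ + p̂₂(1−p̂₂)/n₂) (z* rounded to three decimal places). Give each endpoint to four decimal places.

p̂₁ = 60/407 = 0.14742, p̂₂ = 21/134 = 0.15672; p̂₁ − p̂₂ = -0.00930.
SE = √(0.000308814 + 0.000986242) = √0.001295056 = 0.035987.
For 99% confidence, z* = 2.576. Margin = 2.576·0.035987 = 0.09270.
CI: -0.00930 ± 0.09270 = (-0.1020, 0.0834).

(-0.1020, 0.0834)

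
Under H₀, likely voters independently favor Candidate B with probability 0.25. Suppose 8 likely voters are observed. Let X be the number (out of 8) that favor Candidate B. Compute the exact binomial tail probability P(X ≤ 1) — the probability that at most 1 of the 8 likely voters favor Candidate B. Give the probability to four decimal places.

X is binomial with n = 8 and p = 0.25.
P(X ≤ 1) = C(8,0)·0.25^0·0.75^8 + C(8,1)·0.25^1·0.75^7.
= 0.100113 + 0.266968 = 0.3671.

P = 0.3671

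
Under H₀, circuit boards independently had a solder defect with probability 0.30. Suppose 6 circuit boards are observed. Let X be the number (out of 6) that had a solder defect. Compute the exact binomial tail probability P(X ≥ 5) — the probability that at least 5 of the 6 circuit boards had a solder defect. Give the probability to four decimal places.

X is binomial with n = 6 and p = 0.30.
P(X ≥ 5) = C(6,5)·0.30^5·0.70^1 + C(6,6)·0.30^6·0.70^0.
= 0.010206 + 0.000729 = 0.0109.

P = 0.0109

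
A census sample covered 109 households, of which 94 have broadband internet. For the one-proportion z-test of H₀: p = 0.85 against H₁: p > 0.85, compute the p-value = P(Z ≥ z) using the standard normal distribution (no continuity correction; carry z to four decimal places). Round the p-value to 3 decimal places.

p-value = 0.359

The sample proportion is 94/109 = 0.86239.
SE₀ = √(0.85·0.15/109) = 0.034201.
Test statistic (full precision, shown to 4 dp): z = (94/109 − 0.85)/SE₀ ≈ 0.3621.
From the standard normal, P(Z ≥ z) = 0.359.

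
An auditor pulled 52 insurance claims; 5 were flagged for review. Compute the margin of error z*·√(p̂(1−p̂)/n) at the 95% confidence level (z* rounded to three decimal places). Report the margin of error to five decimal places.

ME = 0.08013

The sample proportion is 5/52 = 0.09615.
SE(p̂) = √(0.09615·0.90385/52) = 0.040882.
For 95% confidence, z* = 1.960.
So ME = 0.08013.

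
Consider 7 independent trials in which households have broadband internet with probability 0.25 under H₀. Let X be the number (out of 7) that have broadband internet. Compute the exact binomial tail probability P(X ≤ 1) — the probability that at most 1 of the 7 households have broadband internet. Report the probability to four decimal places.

P = 0.4449

X ~ Binomial(n=7, p=0.25).
P(X ≤ 1) = C(7,0)·0.25^0·0.75^7 + C(7,1)·0.25^1·0.75^6.
= 0.133484 + 0.311462 = 0.4449.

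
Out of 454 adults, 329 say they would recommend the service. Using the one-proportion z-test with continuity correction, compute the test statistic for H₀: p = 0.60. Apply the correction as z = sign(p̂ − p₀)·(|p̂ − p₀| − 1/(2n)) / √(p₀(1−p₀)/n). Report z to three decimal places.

z = 5.374

The sample proportion is 329/454 = 0.72467. p̂ − p₀ = 0.124670.
Continuity correction 1/(2n) = 1/908 = 0.001101.
Corrected numerator: |0.124670| − 0.001101 = 0.123569.
Under H₀, SE = √(p₀(1−p₀)/n) = √(0.60·0.40/454) = √0.000528634 = 0.022992.
z = (+)0.123569/0.022992 = 5.374.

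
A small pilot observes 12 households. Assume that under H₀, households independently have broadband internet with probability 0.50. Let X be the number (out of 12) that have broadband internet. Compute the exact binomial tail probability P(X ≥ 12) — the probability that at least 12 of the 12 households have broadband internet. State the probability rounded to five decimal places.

P = 0.00024

X is binomial with n = 12 and p = 0.50.
P(X ≥ 12) = C(12,12)·0.50^12·0.50^0.
= 0.000244 = 0.00024.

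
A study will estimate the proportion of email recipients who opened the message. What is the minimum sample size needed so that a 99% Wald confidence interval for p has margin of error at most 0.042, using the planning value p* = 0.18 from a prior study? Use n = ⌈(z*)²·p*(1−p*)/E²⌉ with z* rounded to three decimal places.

n = 556

For 99% confidence, z* = 2.576.
p*(1−p*) = 0.1476.
(z*)²·p*(1−p*)/E² = 6.635776·0.1476/0.001764 = 555.238.
Rounding up, n = 556.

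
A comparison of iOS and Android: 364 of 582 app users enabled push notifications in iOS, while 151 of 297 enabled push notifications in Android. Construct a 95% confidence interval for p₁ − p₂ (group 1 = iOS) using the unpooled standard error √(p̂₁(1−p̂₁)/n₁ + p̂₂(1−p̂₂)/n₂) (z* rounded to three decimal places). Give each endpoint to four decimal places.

(0.0479, 0.1861)

p̂₁ = 0.62543, p̂₂ = 0.50842, so the observed difference is 0.11701.
Unpooled SE = √(p̂₁(1−p̂₁)/n₁ + p̂₂(1−p̂₂)/n₂) = √(0.000402521 + 0.000841512) = 0.035271.
The 95% critical value is z* = 1.960. Margin of error = 0.06913.
So the interval runs from 0.0479 to 0.1861.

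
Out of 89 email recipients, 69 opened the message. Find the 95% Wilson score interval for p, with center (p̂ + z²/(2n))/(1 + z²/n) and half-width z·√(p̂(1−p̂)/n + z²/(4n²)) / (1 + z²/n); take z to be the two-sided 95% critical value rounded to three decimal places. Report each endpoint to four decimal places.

(0.6782, 0.8496)

Here p̂ = 69/89 = 0.77528 and z = 1.960 (z² = 3.841600).
1 + z²/n = 1.043164.
Adjusted center: (0.77528 + z²/(2n))/1.043164 = 0.76389.
Radicand: p̂(1−p̂)/n + z²/(4n²) = 0.001957533 + 0.000121247 = 0.002078780.
Half-width = 1.960·√0.002078780/1.043164 = 0.08567.
So the interval runs from 0.6782 to 0.8496.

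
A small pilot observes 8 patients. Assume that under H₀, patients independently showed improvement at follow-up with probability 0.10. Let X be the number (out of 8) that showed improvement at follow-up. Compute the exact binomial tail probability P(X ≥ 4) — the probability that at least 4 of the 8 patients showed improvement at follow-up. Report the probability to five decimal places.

X ~ Binomial(n=8, p=0.10).
P(X ≥ 4) = Σ_{j=4}^{8} C(8,j)·0.10^j·0.90^{8−j}.
= 0.004593 + 0.000408 + 0.000023 + 0.000001 + 0.000000 = 0.00502.

P = 0.00502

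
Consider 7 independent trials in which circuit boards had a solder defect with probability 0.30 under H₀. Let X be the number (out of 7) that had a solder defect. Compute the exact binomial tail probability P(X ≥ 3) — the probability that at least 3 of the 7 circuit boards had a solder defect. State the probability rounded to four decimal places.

X is binomial with n = 7 and p = 0.30.
P(X ≥ 3) = Σ_{j=3}^{7} C(7,j)·0.30^j·0.70^{7−j}.
= 0.226894 + 0.097240 + 0.025005 + 0.003572 + 0.000219 = 0.3529.

P = 0.3529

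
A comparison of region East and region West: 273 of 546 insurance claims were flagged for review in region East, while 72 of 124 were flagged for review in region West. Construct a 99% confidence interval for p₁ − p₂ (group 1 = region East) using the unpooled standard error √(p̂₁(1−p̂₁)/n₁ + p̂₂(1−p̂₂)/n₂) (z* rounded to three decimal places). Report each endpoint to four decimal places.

p̂₁ = 273/546 = 0.50000, p̂₂ = 72/124 = 0.58065; p̂₁ − p̂₂ = -0.08065.
SE = √(0.000457875 + 0.001963680) = √0.002421555 = 0.049209.
The 99% critical value is z* = 2.576. Margin = 2.576·0.049209 = 0.12676.
Interval: -0.08065 ± 0.12676 → (-0.2074, 0.0461).

(-0.2074, 0.0461)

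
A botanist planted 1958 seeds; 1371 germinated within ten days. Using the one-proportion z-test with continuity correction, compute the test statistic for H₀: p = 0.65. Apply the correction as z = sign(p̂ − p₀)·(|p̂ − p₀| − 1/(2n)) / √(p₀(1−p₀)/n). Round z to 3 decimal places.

z = 4.634

Sample proportion p̂ = 1371/1958 = 0.70020. p̂ − p₀ = 0.050204.
1/(2n) = 0.000255.
Corrected numerator: |0.050204| − 0.000255 = 0.049949.
SE₀ = √(0.65·0.35/1958) = 0.010779.
z = +0.049949/0.010779 = 4.634.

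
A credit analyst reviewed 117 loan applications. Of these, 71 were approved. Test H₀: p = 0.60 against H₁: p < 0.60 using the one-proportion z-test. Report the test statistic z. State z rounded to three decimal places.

Sample proportion p̂ = 71/117 = 0.60684.
SE₀ = √(0.60·0.40/117) = 0.045291.
z = (p̂ − p₀)/SE = (0.60684 − 0.60)/0.045291 = 0.151.

z = 0.151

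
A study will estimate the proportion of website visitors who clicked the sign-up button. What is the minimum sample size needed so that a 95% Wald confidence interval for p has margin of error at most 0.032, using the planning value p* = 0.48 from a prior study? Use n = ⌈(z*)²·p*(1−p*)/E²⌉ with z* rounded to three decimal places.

n = 937

z* = 1.960 at the 95% level.
p*(1−p*) = 0.48·0.52 = 0.2496.
(z*)²·p*(1−p*)/E² = 3.841600·0.2496/0.001024 = 936.390.
⌈936.390⌉ = 937.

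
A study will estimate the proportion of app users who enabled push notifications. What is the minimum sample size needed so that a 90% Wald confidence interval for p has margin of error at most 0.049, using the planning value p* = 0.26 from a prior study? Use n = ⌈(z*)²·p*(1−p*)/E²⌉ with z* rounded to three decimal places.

n = 217

z* = 1.645 at the 90% level.
p*(1−p*) = 0.1924.
(z*)²·p*(1−p*)/E² = 2.706025·0.1924/0.002401 = 216.843.
⌈216.843⌉ = 217.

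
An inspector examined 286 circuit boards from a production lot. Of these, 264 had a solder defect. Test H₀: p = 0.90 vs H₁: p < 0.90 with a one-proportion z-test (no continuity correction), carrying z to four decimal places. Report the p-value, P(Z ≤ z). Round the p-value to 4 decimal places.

p-value = 0.9034

p̂ = 264/286 = 0.92308.
Null standard error: √(0.90·0.10/286) = √0.000314685 = 0.017739.
Test statistic (full precision, shown to 4 dp): z = (264/286 − 0.90)/SE₀ ≈ 1.3009.
p-value = P(Z ≤ z) with z = 1.3009 → 0.9034.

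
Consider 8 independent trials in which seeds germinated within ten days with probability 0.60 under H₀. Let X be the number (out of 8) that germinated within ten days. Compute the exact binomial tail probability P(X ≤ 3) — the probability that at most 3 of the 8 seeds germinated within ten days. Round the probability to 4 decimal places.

P = 0.1737

X ~ Binomial(n=8, p=0.60).
P(X ≤ 3) = C(8,0)·0.60^0·0.40^8 + C(8,1)·0.60^1·0.40^7 + C(8,2)·0.60^2·0.40^6 + C(8,3)·0.60^3·0.40^5.
= 0.000655 + 0.007864 + 0.041288 + 0.123863 = 0.1737.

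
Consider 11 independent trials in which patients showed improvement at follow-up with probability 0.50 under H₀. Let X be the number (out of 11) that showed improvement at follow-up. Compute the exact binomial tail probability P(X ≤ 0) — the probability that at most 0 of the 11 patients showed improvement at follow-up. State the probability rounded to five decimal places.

P = 0.00049

X is binomial with n = 11 and p = 0.50.
P(X ≤ 0) = C(11,0)·0.50^0·0.50^11.
= 0.000488 = 0.00049.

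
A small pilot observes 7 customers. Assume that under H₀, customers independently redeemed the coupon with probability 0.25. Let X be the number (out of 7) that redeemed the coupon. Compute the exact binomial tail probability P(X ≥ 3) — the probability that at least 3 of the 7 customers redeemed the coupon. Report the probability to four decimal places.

X ~ Binomial(n=7, p=0.25).
P(X ≥ 3) = Σ_{j=3}^{7} C(7,j)·0.25^j·0.75^{7−j}.
= 0.173035 + 0.057678 + 0.011536 + 0.001282 + 0.000061 = 0.2436.

P = 0.2436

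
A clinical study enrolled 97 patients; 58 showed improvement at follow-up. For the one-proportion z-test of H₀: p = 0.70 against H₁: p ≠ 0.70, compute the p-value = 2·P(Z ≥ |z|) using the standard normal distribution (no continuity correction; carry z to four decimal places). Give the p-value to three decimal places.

p-value = 0.028

With x = 58 successes in n = 97, p̂ = 0.59794.
SE₀ = √(0.70·0.30/97) = 0.046529.
Test statistic (full precision, shown to 4 dp): z = (58/97 − 0.70)/SE₀ ≈ -2.1935.
From the standard normal, 2·P(Z ≥ |z|) = 0.028.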